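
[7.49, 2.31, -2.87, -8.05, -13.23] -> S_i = 7.49 + -5.18*i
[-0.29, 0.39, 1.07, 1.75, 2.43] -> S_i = -0.29 + 0.68*i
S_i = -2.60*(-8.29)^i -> [-2.6, 21.55, -178.68, 1481.28, -12279.8]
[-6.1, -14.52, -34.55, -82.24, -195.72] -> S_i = -6.10*2.38^i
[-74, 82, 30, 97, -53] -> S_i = Random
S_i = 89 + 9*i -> [89, 98, 107, 116, 125]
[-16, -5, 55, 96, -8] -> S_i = Random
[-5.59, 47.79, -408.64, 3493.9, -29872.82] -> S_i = -5.59*(-8.55)^i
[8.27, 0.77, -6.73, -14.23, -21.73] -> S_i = 8.27 + -7.50*i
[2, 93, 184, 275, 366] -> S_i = 2 + 91*i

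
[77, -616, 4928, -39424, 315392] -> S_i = 77*-8^i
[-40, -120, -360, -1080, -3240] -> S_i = -40*3^i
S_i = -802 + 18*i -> [-802, -784, -766, -748, -730]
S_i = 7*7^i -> [7, 49, 343, 2401, 16807]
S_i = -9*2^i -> [-9, -18, -36, -72, -144]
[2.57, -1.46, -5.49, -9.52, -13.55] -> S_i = 2.57 + -4.03*i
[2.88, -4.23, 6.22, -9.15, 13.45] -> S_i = 2.88*(-1.47)^i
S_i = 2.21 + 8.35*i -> [2.21, 10.56, 18.91, 27.26, 35.61]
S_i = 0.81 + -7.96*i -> [0.81, -7.15, -15.11, -23.07, -31.03]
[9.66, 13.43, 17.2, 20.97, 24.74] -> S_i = 9.66 + 3.77*i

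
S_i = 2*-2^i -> [2, -4, 8, -16, 32]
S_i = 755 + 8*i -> [755, 763, 771, 779, 787]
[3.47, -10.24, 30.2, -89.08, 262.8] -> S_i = 3.47*(-2.95)^i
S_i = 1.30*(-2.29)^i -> [1.3, -2.98, 6.82, -15.61, 35.75]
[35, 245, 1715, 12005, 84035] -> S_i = 35*7^i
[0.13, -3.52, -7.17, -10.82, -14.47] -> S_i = 0.13 + -3.65*i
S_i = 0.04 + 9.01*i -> [0.04, 9.05, 18.06, 27.07, 36.08]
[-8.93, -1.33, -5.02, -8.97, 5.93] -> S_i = Random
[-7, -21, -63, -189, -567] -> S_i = -7*3^i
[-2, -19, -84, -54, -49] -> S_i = Random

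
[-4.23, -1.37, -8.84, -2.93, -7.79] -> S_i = Random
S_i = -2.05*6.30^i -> [-2.05, -12.92, -81.36, -512.6, -3229.36]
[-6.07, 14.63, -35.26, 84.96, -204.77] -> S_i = -6.07*(-2.41)^i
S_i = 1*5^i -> [1, 5, 25, 125, 625]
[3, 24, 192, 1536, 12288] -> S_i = 3*8^i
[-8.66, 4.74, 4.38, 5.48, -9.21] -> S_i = Random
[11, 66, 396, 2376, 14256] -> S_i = 11*6^i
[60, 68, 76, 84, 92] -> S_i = 60 + 8*i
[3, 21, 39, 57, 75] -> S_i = 3 + 18*i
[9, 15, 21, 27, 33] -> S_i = 9 + 6*i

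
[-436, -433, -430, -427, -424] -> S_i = -436 + 3*i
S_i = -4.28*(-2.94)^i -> [-4.28, 12.58, -36.99, 108.76, -319.77]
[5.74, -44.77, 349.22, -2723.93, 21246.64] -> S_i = 5.74*(-7.80)^i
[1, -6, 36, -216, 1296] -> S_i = 1*-6^i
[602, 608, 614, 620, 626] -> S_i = 602 + 6*i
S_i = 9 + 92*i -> [9, 101, 193, 285, 377]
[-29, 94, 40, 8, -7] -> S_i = Random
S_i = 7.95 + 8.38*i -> [7.95, 16.33, 24.71, 33.09, 41.47]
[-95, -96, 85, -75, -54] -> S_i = Random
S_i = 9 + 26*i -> [9, 35, 61, 87, 113]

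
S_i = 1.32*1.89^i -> [1.32, 2.49, 4.72, 8.91, 16.84]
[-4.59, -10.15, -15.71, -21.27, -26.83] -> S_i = -4.59 + -5.56*i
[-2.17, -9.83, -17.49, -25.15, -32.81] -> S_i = -2.17 + -7.66*i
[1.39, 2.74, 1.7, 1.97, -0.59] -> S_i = Random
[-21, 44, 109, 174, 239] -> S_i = -21 + 65*i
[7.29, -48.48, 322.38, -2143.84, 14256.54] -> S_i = 7.29*(-6.65)^i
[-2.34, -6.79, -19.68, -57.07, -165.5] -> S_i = -2.34*2.90^i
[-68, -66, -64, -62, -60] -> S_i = -68 + 2*i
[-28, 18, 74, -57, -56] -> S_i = Random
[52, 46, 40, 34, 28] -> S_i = 52 + -6*i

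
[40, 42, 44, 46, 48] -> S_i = 40 + 2*i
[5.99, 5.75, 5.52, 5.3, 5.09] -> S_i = 5.99*0.96^i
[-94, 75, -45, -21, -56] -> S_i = Random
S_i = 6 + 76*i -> [6, 82, 158, 234, 310]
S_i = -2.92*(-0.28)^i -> [-2.92, 0.82, -0.23, 0.06, -0.02]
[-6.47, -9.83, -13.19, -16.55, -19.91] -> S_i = -6.47 + -3.36*i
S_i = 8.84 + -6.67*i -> [8.84, 2.17, -4.5, -11.17, -17.84]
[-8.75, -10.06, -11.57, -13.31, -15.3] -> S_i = -8.75*1.15^i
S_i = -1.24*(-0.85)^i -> [-1.24, 1.05, -0.9, 0.76, -0.65]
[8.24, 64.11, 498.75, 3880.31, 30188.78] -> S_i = 8.24*7.78^i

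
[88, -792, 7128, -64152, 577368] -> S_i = 88*-9^i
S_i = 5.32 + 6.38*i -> [5.32, 11.7, 18.08, 24.46, 30.84]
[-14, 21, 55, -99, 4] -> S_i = Random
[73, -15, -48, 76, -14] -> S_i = Random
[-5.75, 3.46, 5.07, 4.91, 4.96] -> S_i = Random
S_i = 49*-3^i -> [49, -147, 441, -1323, 3969]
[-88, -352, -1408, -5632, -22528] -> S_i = -88*4^i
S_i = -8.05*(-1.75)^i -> [-8.05, 14.09, -24.65, 43.14, -75.5]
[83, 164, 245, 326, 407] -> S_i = 83 + 81*i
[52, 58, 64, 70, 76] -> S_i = 52 + 6*i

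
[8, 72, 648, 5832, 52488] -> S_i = 8*9^i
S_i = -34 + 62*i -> [-34, 28, 90, 152, 214]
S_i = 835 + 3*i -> [835, 838, 841, 844, 847]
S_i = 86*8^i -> [86, 688, 5504, 44032, 352256]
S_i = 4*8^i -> [4, 32, 256, 2048, 16384]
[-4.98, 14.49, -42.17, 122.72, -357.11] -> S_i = -4.98*(-2.91)^i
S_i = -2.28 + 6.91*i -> [-2.28, 4.63, 11.54, 18.45, 25.36]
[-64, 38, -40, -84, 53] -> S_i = Random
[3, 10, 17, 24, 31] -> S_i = 3 + 7*i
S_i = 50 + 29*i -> [50, 79, 108, 137, 166]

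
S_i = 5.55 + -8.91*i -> [5.55, -3.36, -12.27, -21.18, -30.09]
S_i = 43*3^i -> [43, 129, 387, 1161, 3483]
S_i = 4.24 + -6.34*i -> [4.24, -2.1, -8.44, -14.78, -21.12]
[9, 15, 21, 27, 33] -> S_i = 9 + 6*i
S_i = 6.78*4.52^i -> [6.78, 30.65, 138.52, 626.1, 2829.98]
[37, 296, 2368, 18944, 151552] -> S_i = 37*8^i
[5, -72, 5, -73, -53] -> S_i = Random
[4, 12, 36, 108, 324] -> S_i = 4*3^i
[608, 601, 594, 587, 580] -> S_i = 608 + -7*i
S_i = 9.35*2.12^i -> [9.35, 19.82, 42.02, 89.09, 188.87]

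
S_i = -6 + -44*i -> [-6, -50, -94, -138, -182]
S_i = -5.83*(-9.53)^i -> [-5.83, 55.56, -529.49, 5046.0, -48088.38]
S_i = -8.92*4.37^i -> [-8.92, -38.98, -170.34, -744.4, -3253.05]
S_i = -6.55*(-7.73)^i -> [-6.55, 50.63, -391.38, 3025.38, -23386.18]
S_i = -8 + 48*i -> [-8, 40, 88, 136, 184]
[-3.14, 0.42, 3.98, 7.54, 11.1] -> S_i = -3.14 + 3.56*i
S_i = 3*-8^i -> [3, -24, 192, -1536, 12288]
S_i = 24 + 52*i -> [24, 76, 128, 180, 232]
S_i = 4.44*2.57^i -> [4.44, 11.41, 29.33, 75.37, 193.69]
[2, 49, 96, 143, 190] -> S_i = 2 + 47*i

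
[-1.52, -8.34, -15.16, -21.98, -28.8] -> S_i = -1.52 + -6.82*i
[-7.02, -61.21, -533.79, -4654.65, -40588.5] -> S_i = -7.02*8.72^i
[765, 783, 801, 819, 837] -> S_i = 765 + 18*i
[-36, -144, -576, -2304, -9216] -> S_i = -36*4^i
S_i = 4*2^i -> [4, 8, 16, 32, 64]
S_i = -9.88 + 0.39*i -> [-9.88, -9.49, -9.1, -8.71, -8.32]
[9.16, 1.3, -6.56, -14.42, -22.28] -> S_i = 9.16 + -7.86*i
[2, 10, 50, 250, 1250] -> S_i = 2*5^i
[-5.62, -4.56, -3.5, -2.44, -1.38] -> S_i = -5.62 + 1.06*i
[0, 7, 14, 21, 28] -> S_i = 0 + 7*i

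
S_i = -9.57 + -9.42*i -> [-9.57, -18.99, -28.41, -37.83, -47.25]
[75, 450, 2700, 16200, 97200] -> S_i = 75*6^i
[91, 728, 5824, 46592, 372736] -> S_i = 91*8^i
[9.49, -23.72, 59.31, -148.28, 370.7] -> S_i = 9.49*(-2.50)^i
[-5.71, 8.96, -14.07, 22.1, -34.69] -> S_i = -5.71*(-1.57)^i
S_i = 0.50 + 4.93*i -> [0.5, 5.43, 10.36, 15.29, 20.22]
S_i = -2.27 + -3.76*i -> [-2.27, -6.03, -9.79, -13.55, -17.31]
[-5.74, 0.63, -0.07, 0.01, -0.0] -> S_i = -5.74*(-0.11)^i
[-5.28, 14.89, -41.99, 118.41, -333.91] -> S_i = -5.28*(-2.82)^i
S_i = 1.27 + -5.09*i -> [1.27, -3.82, -8.91, -14.0, -19.09]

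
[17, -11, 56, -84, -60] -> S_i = Random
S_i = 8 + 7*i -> [8, 15, 22, 29, 36]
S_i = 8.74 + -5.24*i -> [8.74, 3.5, -1.74, -6.98, -12.22]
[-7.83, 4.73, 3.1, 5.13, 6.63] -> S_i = Random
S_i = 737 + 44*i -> [737, 781, 825, 869, 913]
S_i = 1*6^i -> [1, 6, 36, 216, 1296]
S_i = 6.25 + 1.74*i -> [6.25, 7.99, 9.73, 11.47, 13.21]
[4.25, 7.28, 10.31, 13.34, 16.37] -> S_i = 4.25 + 3.03*i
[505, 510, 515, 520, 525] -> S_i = 505 + 5*i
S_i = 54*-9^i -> [54, -486, 4374, -39366, 354294]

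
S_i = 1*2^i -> [1, 2, 4, 8, 16]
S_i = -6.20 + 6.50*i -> [-6.2, 0.3, 6.8, 13.3, 19.8]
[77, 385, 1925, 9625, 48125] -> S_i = 77*5^i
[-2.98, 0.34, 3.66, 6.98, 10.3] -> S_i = -2.98 + 3.32*i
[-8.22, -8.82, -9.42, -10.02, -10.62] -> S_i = -8.22 + -0.60*i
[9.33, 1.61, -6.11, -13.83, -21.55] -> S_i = 9.33 + -7.72*i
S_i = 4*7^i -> [4, 28, 196, 1372, 9604]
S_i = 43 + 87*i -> [43, 130, 217, 304, 391]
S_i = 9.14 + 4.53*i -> [9.14, 13.67, 18.2, 22.73, 27.26]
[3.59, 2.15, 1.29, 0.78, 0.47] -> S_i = 3.59*0.60^i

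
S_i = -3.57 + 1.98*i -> [-3.57, -1.59, 0.39, 2.37, 4.35]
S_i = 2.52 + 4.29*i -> [2.52, 6.81, 11.1, 15.39, 19.68]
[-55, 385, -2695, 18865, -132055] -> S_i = -55*-7^i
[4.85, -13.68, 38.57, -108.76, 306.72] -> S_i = 4.85*(-2.82)^i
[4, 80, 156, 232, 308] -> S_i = 4 + 76*i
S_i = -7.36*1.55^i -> [-7.36, -11.41, -17.68, -27.41, -42.48]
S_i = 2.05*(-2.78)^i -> [2.05, -5.7, 15.84, -44.04, 122.44]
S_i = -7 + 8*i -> [-7, 1, 9, 17, 25]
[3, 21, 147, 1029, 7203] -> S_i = 3*7^i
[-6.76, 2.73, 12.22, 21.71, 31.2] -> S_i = -6.76 + 9.49*i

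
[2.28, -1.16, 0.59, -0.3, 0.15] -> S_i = 2.28*(-0.51)^i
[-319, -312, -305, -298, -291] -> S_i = -319 + 7*i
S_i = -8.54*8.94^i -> [-8.54, -76.35, -682.55, -6101.98, -54551.66]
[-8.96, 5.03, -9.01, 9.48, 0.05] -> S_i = Random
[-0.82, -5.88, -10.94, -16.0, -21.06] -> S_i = -0.82 + -5.06*i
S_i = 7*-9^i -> [7, -63, 567, -5103, 45927]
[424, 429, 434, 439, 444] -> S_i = 424 + 5*i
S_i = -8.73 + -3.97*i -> [-8.73, -12.7, -16.67, -20.64, -24.61]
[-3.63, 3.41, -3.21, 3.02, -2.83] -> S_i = -3.63*(-0.94)^i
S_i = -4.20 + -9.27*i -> [-4.2, -13.47, -22.74, -32.01, -41.28]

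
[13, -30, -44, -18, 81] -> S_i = Random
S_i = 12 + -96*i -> [12, -84, -180, -276, -372]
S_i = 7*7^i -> [7, 49, 343, 2401, 16807]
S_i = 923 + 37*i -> [923, 960, 997, 1034, 1071]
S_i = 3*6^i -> [3, 18, 108, 648, 3888]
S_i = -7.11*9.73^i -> [-7.11, -69.18, -673.12, -6549.5, -63726.63]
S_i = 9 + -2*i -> [9, 7, 5, 3, 1]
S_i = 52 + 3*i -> [52, 55, 58, 61, 64]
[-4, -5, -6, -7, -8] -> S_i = -4 + -1*i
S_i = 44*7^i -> [44, 308, 2156, 15092, 105644]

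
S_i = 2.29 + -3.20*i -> [2.29, -0.91, -4.11, -7.31, -10.51]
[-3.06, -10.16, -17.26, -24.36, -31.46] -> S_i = -3.06 + -7.10*i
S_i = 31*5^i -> [31, 155, 775, 3875, 19375]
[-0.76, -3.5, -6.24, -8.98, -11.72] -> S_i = -0.76 + -2.74*i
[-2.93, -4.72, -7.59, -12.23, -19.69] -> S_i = -2.93*1.61^i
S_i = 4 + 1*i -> [4, 5, 6, 7, 8]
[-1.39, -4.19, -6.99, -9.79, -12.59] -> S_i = -1.39 + -2.80*i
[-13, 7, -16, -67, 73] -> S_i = Random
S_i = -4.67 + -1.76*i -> [-4.67, -6.43, -8.19, -9.95, -11.71]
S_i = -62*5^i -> [-62, -310, -1550, -7750, -38750]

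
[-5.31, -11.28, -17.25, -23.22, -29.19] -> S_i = -5.31 + -5.97*i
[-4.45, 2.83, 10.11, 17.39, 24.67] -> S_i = -4.45 + 7.28*i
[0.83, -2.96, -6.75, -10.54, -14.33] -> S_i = 0.83 + -3.79*i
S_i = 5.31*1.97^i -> [5.31, 10.46, 20.61, 40.6, 79.98]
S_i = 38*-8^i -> [38, -304, 2432, -19456, 155648]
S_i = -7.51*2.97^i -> [-7.51, -22.3, -66.24, -196.75, -584.34]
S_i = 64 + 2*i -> [64, 66, 68, 70, 72]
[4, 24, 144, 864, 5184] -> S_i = 4*6^i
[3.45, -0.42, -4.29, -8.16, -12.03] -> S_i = 3.45 + -3.87*i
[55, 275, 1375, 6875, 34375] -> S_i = 55*5^i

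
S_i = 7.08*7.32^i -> [7.08, 51.83, 379.36, 2776.94, 20327.2]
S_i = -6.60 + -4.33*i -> [-6.6, -10.93, -15.26, -19.59, -23.92]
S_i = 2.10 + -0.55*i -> [2.1, 1.55, 1.0, 0.45, -0.1]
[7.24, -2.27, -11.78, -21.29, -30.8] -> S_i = 7.24 + -9.51*i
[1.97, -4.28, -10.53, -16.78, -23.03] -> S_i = 1.97 + -6.25*i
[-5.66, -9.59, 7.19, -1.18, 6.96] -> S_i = Random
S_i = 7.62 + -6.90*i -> [7.62, 0.72, -6.18, -13.08, -19.98]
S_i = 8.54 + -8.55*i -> [8.54, -0.01, -8.56, -17.11, -25.66]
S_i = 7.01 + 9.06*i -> [7.01, 16.07, 25.13, 34.19, 43.25]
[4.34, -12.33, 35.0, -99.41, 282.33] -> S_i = 4.34*(-2.84)^i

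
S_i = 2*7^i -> [2, 14, 98, 686, 4802]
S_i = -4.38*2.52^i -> [-4.38, -11.04, -27.81, -70.09, -176.63]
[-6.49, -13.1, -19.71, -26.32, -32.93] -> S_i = -6.49 + -6.61*i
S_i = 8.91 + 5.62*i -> [8.91, 14.53, 20.15, 25.77, 31.39]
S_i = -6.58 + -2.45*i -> [-6.58, -9.03, -11.48, -13.93, -16.38]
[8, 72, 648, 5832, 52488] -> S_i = 8*9^i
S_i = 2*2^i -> [2, 4, 8, 16, 32]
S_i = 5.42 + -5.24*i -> [5.42, 0.18, -5.06, -10.3, -15.54]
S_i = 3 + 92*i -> [3, 95, 187, 279, 371]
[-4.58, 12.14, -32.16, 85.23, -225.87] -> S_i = -4.58*(-2.65)^i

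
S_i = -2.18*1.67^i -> [-2.18, -3.64, -6.08, -10.15, -16.96]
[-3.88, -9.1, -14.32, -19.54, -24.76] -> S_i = -3.88 + -5.22*i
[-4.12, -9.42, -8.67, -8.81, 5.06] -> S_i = Random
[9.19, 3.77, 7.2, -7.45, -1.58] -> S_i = Random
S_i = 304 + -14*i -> [304, 290, 276, 262, 248]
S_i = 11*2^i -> [11, 22, 44, 88, 176]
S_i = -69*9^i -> [-69, -621, -5589, -50301, -452709]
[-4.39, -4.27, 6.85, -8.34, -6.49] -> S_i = Random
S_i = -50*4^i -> [-50, -200, -800, -3200, -12800]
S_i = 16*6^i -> [16, 96, 576, 3456, 20736]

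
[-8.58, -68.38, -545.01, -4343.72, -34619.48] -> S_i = -8.58*7.97^i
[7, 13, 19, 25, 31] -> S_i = 7 + 6*i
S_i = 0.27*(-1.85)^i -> [0.27, -0.5, 0.92, -1.71, 3.16]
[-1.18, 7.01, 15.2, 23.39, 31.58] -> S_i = -1.18 + 8.19*i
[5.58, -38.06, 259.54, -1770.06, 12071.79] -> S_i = 5.58*(-6.82)^i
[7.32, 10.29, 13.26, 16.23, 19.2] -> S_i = 7.32 + 2.97*i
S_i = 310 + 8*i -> [310, 318, 326, 334, 342]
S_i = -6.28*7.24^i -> [-6.28, -45.47, -329.18, -2383.28, -17254.96]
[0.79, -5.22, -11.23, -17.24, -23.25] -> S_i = 0.79 + -6.01*i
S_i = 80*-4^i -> [80, -320, 1280, -5120, 20480]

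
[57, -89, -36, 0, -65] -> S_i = Random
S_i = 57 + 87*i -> [57, 144, 231, 318, 405]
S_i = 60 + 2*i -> [60, 62, 64, 66, 68]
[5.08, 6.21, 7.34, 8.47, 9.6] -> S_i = 5.08 + 1.13*i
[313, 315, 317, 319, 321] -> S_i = 313 + 2*i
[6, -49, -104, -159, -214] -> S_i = 6 + -55*i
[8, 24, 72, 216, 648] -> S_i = 8*3^i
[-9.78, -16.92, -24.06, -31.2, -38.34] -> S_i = -9.78 + -7.14*i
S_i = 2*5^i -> [2, 10, 50, 250, 1250]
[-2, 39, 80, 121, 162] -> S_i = -2 + 41*i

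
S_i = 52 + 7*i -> [52, 59, 66, 73, 80]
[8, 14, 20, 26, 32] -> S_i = 8 + 6*i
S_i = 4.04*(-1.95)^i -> [4.04, -7.88, 15.36, -29.96, 58.41]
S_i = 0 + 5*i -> [0, 5, 10, 15, 20]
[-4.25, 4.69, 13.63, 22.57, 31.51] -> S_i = -4.25 + 8.94*i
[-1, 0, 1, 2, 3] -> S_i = -1 + 1*i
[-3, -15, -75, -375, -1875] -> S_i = -3*5^i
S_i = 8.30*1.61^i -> [8.3, 13.36, 21.51, 34.64, 55.77]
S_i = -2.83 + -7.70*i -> [-2.83, -10.53, -18.23, -25.93, -33.63]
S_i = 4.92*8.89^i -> [4.92, 43.74, 388.84, 3456.77, 30730.68]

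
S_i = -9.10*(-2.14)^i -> [-9.1, 19.47, -41.67, 89.18, -190.85]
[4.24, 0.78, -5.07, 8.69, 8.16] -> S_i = Random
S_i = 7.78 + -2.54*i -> [7.78, 5.24, 2.7, 0.16, -2.38]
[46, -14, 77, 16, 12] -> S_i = Random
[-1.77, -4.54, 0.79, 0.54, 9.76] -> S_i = Random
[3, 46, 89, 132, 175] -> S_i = 3 + 43*i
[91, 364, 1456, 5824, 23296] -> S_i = 91*4^i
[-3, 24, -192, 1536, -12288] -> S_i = -3*-8^i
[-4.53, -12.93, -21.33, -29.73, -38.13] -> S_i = -4.53 + -8.40*i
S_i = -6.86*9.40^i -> [-6.86, -64.48, -606.15, -5697.81, -53559.38]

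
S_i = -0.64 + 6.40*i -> [-0.64, 5.76, 12.16, 18.56, 24.96]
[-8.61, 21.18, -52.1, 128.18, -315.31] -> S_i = -8.61*(-2.46)^i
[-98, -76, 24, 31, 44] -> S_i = Random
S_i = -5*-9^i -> [-5, 45, -405, 3645, -32805]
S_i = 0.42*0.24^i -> [0.42, 0.1, 0.02, 0.01, 0.0]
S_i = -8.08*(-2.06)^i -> [-8.08, 16.64, -34.29, 70.63, -145.51]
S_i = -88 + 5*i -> [-88, -83, -78, -73, -68]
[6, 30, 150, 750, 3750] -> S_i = 6*5^i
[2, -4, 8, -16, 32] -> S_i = 2*-2^i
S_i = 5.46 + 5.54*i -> [5.46, 11.0, 16.54, 22.08, 27.62]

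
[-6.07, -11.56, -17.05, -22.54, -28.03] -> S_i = -6.07 + -5.49*i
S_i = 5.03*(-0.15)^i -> [5.03, -0.75, 0.11, -0.02, 0.0]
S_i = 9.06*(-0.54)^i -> [9.06, -4.89, 2.64, -1.43, 0.77]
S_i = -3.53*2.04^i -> [-3.53, -7.2, -14.69, -29.97, -61.14]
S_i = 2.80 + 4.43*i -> [2.8, 7.23, 11.66, 16.09, 20.52]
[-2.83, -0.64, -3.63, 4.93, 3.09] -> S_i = Random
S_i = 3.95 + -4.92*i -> [3.95, -0.97, -5.89, -10.81, -15.73]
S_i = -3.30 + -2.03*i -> [-3.3, -5.33, -7.36, -9.39, -11.42]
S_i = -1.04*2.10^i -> [-1.04, -2.18, -4.59, -9.63, -20.23]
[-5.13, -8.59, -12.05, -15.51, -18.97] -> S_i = -5.13 + -3.46*i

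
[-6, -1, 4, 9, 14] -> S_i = -6 + 5*i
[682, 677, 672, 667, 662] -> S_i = 682 + -5*i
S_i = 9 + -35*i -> [9, -26, -61, -96, -131]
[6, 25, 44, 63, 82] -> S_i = 6 + 19*i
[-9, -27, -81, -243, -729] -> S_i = -9*3^i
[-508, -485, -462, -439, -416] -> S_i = -508 + 23*i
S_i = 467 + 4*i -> [467, 471, 475, 479, 483]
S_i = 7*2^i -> [7, 14, 28, 56, 112]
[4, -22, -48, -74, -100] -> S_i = 4 + -26*i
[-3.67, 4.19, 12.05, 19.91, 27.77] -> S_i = -3.67 + 7.86*i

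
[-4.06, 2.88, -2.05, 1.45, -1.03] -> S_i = -4.06*(-0.71)^i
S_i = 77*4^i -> [77, 308, 1232, 4928, 19712]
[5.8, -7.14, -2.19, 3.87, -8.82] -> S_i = Random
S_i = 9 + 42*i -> [9, 51, 93, 135, 177]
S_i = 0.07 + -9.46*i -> [0.07, -9.39, -18.85, -28.31, -37.77]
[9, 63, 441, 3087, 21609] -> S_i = 9*7^i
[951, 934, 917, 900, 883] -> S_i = 951 + -17*i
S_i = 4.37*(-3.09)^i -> [4.37, -13.5, 41.73, -128.93, 398.4]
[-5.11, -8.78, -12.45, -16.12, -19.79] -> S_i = -5.11 + -3.67*i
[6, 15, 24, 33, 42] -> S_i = 6 + 9*i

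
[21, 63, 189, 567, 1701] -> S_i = 21*3^i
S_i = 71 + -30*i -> [71, 41, 11, -19, -49]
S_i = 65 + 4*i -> [65, 69, 73, 77, 81]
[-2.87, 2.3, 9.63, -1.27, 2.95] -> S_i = Random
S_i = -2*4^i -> [-2, -8, -32, -128, -512]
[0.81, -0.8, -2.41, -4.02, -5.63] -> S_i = 0.81 + -1.61*i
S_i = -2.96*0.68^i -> [-2.96, -2.01, -1.37, -0.93, -0.63]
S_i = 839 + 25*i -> [839, 864, 889, 914, 939]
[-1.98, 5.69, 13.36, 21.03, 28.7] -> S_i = -1.98 + 7.67*i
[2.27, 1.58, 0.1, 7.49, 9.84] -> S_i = Random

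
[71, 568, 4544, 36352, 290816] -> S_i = 71*8^i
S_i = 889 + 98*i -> [889, 987, 1085, 1183, 1281]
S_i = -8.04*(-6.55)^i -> [-8.04, 52.66, -344.94, 2259.33, -14798.62]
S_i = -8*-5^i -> [-8, 40, -200, 1000, -5000]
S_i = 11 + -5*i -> [11, 6, 1, -4, -9]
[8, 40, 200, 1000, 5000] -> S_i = 8*5^i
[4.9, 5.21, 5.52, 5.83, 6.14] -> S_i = 4.90 + 0.31*i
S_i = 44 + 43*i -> [44, 87, 130, 173, 216]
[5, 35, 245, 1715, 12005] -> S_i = 5*7^i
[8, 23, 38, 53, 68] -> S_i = 8 + 15*i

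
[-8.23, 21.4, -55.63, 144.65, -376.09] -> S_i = -8.23*(-2.60)^i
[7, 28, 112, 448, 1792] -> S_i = 7*4^i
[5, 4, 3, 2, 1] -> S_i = 5 + -1*i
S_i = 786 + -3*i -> [786, 783, 780, 777, 774]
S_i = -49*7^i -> [-49, -343, -2401, -16807, -117649]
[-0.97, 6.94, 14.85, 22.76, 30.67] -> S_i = -0.97 + 7.91*i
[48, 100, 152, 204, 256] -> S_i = 48 + 52*i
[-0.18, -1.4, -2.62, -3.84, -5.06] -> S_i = -0.18 + -1.22*i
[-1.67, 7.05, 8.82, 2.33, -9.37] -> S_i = Random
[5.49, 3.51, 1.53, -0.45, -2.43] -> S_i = 5.49 + -1.98*i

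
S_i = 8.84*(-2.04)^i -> [8.84, -18.03, 36.79, -75.05, 153.1]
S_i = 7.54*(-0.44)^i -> [7.54, -3.32, 1.46, -0.64, 0.28]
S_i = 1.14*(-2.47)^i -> [1.14, -2.82, 6.96, -17.18, 42.43]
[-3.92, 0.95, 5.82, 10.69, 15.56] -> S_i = -3.92 + 4.87*i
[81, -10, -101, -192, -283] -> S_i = 81 + -91*i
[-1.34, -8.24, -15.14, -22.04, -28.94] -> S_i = -1.34 + -6.90*i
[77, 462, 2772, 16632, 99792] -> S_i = 77*6^i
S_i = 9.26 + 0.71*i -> [9.26, 9.97, 10.68, 11.39, 12.1]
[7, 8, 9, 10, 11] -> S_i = 7 + 1*i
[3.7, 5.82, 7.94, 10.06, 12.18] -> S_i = 3.70 + 2.12*i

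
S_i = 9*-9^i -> [9, -81, 729, -6561, 59049]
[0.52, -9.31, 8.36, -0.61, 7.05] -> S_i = Random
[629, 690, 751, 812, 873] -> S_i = 629 + 61*i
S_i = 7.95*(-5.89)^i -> [7.95, -46.83, 275.8, -1624.47, 9568.16]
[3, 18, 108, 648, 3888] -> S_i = 3*6^i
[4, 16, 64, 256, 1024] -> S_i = 4*4^i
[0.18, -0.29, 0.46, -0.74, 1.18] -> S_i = 0.18*(-1.60)^i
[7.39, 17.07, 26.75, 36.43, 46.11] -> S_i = 7.39 + 9.68*i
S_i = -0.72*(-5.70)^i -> [-0.72, 4.1, -23.39, 133.34, -760.03]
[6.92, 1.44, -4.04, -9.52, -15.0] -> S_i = 6.92 + -5.48*i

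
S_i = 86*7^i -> [86, 602, 4214, 29498, 206486]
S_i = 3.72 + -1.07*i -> [3.72, 2.65, 1.58, 0.51, -0.56]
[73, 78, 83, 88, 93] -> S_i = 73 + 5*i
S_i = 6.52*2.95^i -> [6.52, 19.23, 56.74, 167.38, 493.78]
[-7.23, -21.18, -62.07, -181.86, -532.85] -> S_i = -7.23*2.93^i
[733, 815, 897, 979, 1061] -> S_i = 733 + 82*i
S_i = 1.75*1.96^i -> [1.75, 3.43, 6.72, 13.18, 25.83]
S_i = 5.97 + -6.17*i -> [5.97, -0.2, -6.37, -12.54, -18.71]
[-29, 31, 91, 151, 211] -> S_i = -29 + 60*i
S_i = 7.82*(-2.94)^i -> [7.82, -22.99, 67.59, -198.72, 584.25]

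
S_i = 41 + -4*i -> [41, 37, 33, 29, 25]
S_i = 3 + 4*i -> [3, 7, 11, 15, 19]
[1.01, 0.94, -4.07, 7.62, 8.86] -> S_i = Random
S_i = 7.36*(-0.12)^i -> [7.36, -0.88, 0.11, -0.01, 0.0]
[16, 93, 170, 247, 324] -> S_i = 16 + 77*i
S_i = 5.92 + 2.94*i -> [5.92, 8.86, 11.8, 14.74, 17.68]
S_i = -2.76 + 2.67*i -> [-2.76, -0.09, 2.58, 5.25, 7.92]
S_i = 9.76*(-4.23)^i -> [9.76, -41.28, 174.63, -738.7, 3124.72]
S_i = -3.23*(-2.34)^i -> [-3.23, 7.56, -17.69, 41.39, -96.84]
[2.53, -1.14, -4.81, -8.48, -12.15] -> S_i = 2.53 + -3.67*i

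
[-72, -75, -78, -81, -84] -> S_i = -72 + -3*i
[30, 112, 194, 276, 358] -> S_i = 30 + 82*i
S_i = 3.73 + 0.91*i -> [3.73, 4.64, 5.55, 6.46, 7.37]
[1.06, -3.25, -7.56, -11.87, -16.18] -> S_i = 1.06 + -4.31*i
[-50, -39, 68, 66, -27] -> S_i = Random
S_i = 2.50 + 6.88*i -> [2.5, 9.38, 16.26, 23.14, 30.02]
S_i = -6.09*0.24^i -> [-6.09, -1.46, -0.35, -0.08, -0.02]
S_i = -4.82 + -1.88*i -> [-4.82, -6.7, -8.58, -10.46, -12.34]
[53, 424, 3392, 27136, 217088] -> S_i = 53*8^i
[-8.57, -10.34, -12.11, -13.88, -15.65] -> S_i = -8.57 + -1.77*i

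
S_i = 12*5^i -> [12, 60, 300, 1500, 7500]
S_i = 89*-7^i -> [89, -623, 4361, -30527, 213689]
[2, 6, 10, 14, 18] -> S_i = 2 + 4*i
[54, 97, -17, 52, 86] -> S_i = Random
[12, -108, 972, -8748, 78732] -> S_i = 12*-9^i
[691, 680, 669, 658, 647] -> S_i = 691 + -11*i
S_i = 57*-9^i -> [57, -513, 4617, -41553, 373977]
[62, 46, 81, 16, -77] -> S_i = Random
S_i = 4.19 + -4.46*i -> [4.19, -0.27, -4.73, -9.19, -13.65]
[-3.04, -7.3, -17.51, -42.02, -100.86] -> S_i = -3.04*2.40^i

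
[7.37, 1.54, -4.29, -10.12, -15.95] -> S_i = 7.37 + -5.83*i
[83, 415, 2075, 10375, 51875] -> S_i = 83*5^i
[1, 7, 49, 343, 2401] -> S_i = 1*7^i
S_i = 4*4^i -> [4, 16, 64, 256, 1024]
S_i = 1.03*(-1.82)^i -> [1.03, -1.87, 3.41, -6.21, 11.3]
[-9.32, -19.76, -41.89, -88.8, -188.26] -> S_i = -9.32*2.12^i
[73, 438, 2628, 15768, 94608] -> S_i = 73*6^i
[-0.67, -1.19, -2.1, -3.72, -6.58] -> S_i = -0.67*1.77^i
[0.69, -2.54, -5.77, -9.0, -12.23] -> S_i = 0.69 + -3.23*i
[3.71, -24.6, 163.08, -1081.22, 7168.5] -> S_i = 3.71*(-6.63)^i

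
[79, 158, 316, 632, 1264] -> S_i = 79*2^i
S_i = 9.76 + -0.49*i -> [9.76, 9.27, 8.78, 8.29, 7.8]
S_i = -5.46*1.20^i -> [-5.46, -6.55, -7.86, -9.43, -11.32]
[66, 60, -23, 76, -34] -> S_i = Random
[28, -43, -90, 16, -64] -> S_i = Random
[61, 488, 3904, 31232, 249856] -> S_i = 61*8^i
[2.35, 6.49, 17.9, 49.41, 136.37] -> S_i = 2.35*2.76^i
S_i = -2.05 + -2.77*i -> [-2.05, -4.82, -7.59, -10.36, -13.13]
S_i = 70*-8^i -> [70, -560, 4480, -35840, 286720]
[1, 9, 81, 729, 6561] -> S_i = 1*9^i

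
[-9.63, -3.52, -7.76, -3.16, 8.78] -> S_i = Random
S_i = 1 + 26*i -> [1, 27, 53, 79, 105]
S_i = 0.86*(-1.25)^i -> [0.86, -1.08, 1.34, -1.68, 2.1]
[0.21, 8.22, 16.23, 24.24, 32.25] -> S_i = 0.21 + 8.01*i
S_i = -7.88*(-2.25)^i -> [-7.88, 17.73, -39.89, 89.76, -201.96]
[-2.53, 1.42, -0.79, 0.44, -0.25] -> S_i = -2.53*(-0.56)^i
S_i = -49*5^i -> [-49, -245, -1225, -6125, -30625]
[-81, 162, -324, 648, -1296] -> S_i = -81*-2^i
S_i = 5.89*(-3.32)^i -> [5.89, -19.55, 64.92, -215.54, 715.6]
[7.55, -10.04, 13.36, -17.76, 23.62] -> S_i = 7.55*(-1.33)^i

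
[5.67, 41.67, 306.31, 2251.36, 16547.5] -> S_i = 5.67*7.35^i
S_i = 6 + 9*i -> [6, 15, 24, 33, 42]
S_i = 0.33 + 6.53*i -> [0.33, 6.86, 13.39, 19.92, 26.45]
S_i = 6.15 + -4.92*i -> [6.15, 1.23, -3.69, -8.61, -13.53]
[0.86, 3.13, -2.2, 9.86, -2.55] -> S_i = Random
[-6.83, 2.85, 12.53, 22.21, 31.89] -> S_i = -6.83 + 9.68*i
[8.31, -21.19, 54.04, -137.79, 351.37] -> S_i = 8.31*(-2.55)^i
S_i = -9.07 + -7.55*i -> [-9.07, -16.62, -24.17, -31.72, -39.27]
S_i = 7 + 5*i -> [7, 12, 17, 22, 27]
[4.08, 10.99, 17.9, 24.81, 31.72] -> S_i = 4.08 + 6.91*i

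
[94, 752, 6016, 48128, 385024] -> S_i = 94*8^i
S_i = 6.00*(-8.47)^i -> [6.0, -50.82, 430.45, -3645.87, 30880.54]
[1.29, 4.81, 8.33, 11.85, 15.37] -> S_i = 1.29 + 3.52*i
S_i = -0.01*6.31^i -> [-0.01, -0.06, -0.4, -2.51, -15.85]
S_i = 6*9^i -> [6, 54, 486, 4374, 39366]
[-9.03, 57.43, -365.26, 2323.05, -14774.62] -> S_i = -9.03*(-6.36)^i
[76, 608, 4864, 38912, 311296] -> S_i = 76*8^i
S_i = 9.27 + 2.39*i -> [9.27, 11.66, 14.05, 16.44, 18.83]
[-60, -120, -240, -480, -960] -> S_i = -60*2^i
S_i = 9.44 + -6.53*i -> [9.44, 2.91, -3.62, -10.15, -16.68]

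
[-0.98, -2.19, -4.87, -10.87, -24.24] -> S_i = -0.98*2.23^i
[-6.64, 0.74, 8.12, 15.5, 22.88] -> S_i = -6.64 + 7.38*i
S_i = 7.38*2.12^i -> [7.38, 15.65, 33.17, 70.32, 149.07]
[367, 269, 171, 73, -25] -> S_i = 367 + -98*i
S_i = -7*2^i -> [-7, -14, -28, -56, -112]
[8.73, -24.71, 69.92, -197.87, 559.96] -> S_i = 8.73*(-2.83)^i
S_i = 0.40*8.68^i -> [0.4, 3.47, 30.14, 261.59, 2270.59]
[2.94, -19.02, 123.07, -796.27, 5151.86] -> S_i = 2.94*(-6.47)^i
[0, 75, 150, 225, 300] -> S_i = 0 + 75*i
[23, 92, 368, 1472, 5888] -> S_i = 23*4^i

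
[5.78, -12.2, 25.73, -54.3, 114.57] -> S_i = 5.78*(-2.11)^i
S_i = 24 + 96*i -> [24, 120, 216, 312, 408]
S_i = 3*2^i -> [3, 6, 12, 24, 48]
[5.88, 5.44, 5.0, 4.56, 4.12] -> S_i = 5.88 + -0.44*i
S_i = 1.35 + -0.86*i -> [1.35, 0.49, -0.37, -1.23, -2.09]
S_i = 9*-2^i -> [9, -18, 36, -72, 144]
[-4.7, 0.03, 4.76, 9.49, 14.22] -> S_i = -4.70 + 4.73*i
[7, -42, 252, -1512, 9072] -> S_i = 7*-6^i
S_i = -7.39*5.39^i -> [-7.39, -39.83, -214.7, -1157.21, -6237.34]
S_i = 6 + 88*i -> [6, 94, 182, 270, 358]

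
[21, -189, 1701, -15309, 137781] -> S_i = 21*-9^i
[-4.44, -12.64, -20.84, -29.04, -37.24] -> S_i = -4.44 + -8.20*i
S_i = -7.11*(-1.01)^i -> [-7.11, 7.18, -7.25, 7.33, -7.4]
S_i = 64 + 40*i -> [64, 104, 144, 184, 224]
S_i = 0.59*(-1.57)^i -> [0.59, -0.93, 1.45, -2.28, 3.58]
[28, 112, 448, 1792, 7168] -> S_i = 28*4^i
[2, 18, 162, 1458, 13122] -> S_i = 2*9^i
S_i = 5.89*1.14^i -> [5.89, 6.71, 7.65, 8.73, 9.95]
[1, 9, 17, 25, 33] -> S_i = 1 + 8*i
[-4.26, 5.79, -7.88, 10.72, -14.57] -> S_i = -4.26*(-1.36)^i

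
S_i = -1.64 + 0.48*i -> [-1.64, -1.16, -0.68, -0.2, 0.28]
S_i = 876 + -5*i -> [876, 871, 866, 861, 856]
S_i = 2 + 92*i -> [2, 94, 186, 278, 370]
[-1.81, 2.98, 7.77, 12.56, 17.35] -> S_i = -1.81 + 4.79*i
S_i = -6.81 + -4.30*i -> [-6.81, -11.11, -15.41, -19.71, -24.01]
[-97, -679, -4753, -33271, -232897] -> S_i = -97*7^i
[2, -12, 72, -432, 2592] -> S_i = 2*-6^i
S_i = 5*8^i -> [5, 40, 320, 2560, 20480]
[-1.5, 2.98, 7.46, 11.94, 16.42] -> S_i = -1.50 + 4.48*i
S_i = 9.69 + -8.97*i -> [9.69, 0.72, -8.25, -17.22, -26.19]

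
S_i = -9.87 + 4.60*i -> [-9.87, -5.27, -0.67, 3.93, 8.53]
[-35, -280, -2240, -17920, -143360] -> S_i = -35*8^i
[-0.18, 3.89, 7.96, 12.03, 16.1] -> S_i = -0.18 + 4.07*i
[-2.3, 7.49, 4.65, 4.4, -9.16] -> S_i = Random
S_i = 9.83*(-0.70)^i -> [9.83, -6.88, 4.82, -3.37, 2.36]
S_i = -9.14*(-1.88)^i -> [-9.14, 17.18, -32.3, 60.73, -114.18]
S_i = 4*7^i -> [4, 28, 196, 1372, 9604]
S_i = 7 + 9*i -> [7, 16, 25, 34, 43]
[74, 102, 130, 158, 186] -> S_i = 74 + 28*i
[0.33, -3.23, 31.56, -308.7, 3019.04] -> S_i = 0.33*(-9.78)^i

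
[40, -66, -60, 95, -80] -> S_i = Random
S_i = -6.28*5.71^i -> [-6.28, -35.86, -204.75, -1169.14, -6675.81]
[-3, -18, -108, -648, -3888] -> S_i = -3*6^i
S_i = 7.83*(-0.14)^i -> [7.83, -1.1, 0.15, -0.02, 0.0]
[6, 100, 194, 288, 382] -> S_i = 6 + 94*i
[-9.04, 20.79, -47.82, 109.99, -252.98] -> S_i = -9.04*(-2.30)^i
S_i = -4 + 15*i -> [-4, 11, 26, 41, 56]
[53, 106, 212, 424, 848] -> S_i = 53*2^i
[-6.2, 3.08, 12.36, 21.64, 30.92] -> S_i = -6.20 + 9.28*i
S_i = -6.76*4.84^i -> [-6.76, -32.72, -158.36, -766.45, -3709.61]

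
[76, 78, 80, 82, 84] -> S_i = 76 + 2*i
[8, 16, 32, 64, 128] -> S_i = 8*2^i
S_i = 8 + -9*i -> [8, -1, -10, -19, -28]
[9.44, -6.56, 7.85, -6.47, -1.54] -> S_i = Random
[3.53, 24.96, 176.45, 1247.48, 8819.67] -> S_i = 3.53*7.07^i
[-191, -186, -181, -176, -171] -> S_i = -191 + 5*i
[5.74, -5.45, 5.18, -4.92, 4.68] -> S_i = 5.74*(-0.95)^i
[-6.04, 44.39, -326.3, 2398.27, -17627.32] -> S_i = -6.04*(-7.35)^i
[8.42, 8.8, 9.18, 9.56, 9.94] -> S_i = 8.42 + 0.38*i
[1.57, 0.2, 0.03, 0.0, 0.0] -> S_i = 1.57*0.13^i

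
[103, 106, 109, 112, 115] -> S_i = 103 + 3*i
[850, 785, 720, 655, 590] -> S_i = 850 + -65*i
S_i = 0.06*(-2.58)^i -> [0.06, -0.15, 0.4, -1.03, 2.66]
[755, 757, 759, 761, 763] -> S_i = 755 + 2*i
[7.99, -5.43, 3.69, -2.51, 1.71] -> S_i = 7.99*(-0.68)^i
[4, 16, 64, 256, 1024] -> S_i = 4*4^i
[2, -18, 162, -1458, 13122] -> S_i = 2*-9^i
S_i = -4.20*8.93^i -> [-4.2, -37.51, -334.93, -2990.91, -26708.85]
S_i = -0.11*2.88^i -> [-0.11, -0.32, -0.91, -2.63, -7.57]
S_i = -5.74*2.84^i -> [-5.74, -16.3, -46.3, -131.48, -373.41]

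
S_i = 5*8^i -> [5, 40, 320, 2560, 20480]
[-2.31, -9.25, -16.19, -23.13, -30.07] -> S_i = -2.31 + -6.94*i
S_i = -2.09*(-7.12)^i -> [-2.09, 14.88, -105.95, 754.37, -5371.14]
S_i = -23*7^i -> [-23, -161, -1127, -7889, -55223]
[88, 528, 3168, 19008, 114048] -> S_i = 88*6^i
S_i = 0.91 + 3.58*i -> [0.91, 4.49, 8.07, 11.65, 15.23]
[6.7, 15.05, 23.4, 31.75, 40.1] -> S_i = 6.70 + 8.35*i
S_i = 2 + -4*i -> [2, -2, -6, -10, -14]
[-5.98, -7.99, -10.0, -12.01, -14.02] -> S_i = -5.98 + -2.01*i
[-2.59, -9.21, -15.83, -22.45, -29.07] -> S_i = -2.59 + -6.62*i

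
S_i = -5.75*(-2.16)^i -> [-5.75, 12.42, -26.83, 57.95, -125.16]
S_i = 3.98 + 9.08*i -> [3.98, 13.06, 22.14, 31.22, 40.3]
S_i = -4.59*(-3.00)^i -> [-4.59, 13.77, -41.31, 123.93, -371.79]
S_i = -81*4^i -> [-81, -324, -1296, -5184, -20736]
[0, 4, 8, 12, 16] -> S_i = 0 + 4*i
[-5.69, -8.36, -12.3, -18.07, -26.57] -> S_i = -5.69*1.47^i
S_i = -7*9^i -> [-7, -63, -567, -5103, -45927]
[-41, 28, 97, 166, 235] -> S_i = -41 + 69*i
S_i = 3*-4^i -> [3, -12, 48, -192, 768]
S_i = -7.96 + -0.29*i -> [-7.96, -8.25, -8.54, -8.83, -9.12]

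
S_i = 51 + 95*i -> [51, 146, 241, 336, 431]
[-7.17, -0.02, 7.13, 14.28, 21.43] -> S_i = -7.17 + 7.15*i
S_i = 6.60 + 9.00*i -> [6.6, 15.6, 24.6, 33.6, 42.6]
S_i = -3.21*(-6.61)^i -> [-3.21, 21.22, -140.25, 927.06, -6127.89]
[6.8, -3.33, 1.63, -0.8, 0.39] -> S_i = 6.80*(-0.49)^i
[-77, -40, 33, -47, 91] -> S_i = Random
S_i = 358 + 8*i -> [358, 366, 374, 382, 390]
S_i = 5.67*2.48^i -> [5.67, 14.06, 34.87, 86.48, 214.48]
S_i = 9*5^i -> [9, 45, 225, 1125, 5625]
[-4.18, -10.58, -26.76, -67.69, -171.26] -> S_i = -4.18*2.53^i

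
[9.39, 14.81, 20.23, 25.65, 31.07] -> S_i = 9.39 + 5.42*i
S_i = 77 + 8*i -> [77, 85, 93, 101, 109]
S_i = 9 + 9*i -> [9, 18, 27, 36, 45]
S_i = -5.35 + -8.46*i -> [-5.35, -13.81, -22.27, -30.73, -39.19]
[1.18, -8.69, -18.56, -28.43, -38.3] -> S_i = 1.18 + -9.87*i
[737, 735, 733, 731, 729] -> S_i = 737 + -2*i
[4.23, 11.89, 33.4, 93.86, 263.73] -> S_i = 4.23*2.81^i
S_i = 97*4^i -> [97, 388, 1552, 6208, 24832]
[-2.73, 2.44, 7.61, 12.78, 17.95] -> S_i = -2.73 + 5.17*i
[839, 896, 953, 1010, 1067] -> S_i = 839 + 57*i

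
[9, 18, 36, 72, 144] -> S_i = 9*2^i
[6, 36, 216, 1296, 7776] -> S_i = 6*6^i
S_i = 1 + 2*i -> [1, 3, 5, 7, 9]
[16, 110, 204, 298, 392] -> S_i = 16 + 94*i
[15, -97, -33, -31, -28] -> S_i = Random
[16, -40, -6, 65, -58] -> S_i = Random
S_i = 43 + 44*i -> [43, 87, 131, 175, 219]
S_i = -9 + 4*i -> [-9, -5, -1, 3, 7]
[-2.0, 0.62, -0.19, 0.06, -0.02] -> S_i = -2.00*(-0.31)^i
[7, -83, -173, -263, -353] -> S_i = 7 + -90*i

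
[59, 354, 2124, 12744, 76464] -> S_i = 59*6^i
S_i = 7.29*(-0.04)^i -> [7.29, -0.29, 0.01, -0.0, 0.0]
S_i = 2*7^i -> [2, 14, 98, 686, 4802]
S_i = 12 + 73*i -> [12, 85, 158, 231, 304]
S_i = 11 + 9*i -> [11, 20, 29, 38, 47]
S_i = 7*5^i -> [7, 35, 175, 875, 4375]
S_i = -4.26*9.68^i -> [-4.26, -41.24, -399.17, -3863.99, -37403.4]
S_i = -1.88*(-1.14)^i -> [-1.88, 2.14, -2.44, 2.79, -3.18]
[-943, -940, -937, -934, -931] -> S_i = -943 + 3*i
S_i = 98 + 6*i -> [98, 104, 110, 116, 122]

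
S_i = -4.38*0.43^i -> [-4.38, -1.88, -0.81, -0.35, -0.15]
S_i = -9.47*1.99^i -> [-9.47, -18.85, -37.5, -74.63, -148.51]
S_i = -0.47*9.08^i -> [-0.47, -4.27, -38.75, -351.85, -3194.78]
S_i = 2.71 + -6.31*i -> [2.71, -3.6, -9.91, -16.22, -22.53]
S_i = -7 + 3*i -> [-7, -4, -1, 2, 5]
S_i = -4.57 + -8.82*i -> [-4.57, -13.39, -22.21, -31.03, -39.85]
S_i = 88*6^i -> [88, 528, 3168, 19008, 114048]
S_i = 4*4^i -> [4, 16, 64, 256, 1024]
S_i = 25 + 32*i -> [25, 57, 89, 121, 153]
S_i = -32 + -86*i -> [-32, -118, -204, -290, -376]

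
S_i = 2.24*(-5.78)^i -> [2.24, -12.95, 74.83, -432.55, 2500.11]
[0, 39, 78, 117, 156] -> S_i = 0 + 39*i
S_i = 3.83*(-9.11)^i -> [3.83, -34.89, 317.86, -2895.7, 26379.85]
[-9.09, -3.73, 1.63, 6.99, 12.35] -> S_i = -9.09 + 5.36*i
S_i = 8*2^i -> [8, 16, 32, 64, 128]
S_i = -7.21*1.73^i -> [-7.21, -12.47, -21.58, -37.33, -64.58]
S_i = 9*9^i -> [9, 81, 729, 6561, 59049]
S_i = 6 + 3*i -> [6, 9, 12, 15, 18]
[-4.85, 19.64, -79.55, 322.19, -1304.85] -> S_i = -4.85*(-4.05)^i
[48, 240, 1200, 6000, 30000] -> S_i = 48*5^i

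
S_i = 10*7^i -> [10, 70, 490, 3430, 24010]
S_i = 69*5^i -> [69, 345, 1725, 8625, 43125]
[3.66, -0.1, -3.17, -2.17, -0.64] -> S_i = Random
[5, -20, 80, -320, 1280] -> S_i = 5*-4^i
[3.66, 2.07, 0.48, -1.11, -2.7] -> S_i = 3.66 + -1.59*i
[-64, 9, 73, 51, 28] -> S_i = Random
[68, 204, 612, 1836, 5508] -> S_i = 68*3^i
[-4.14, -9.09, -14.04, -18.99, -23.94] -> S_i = -4.14 + -4.95*i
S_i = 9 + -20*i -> [9, -11, -31, -51, -71]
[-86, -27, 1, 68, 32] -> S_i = Random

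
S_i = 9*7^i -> [9, 63, 441, 3087, 21609]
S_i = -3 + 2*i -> [-3, -1, 1, 3, 5]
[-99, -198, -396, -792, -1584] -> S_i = -99*2^i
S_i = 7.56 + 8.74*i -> [7.56, 16.3, 25.04, 33.78, 42.52]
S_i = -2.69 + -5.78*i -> [-2.69, -8.47, -14.25, -20.03, -25.81]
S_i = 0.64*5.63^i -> [0.64, 3.6, 20.29, 114.21, 643.0]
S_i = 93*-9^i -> [93, -837, 7533, -67797, 610173]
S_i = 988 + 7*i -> [988, 995, 1002, 1009, 1016]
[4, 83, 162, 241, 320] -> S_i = 4 + 79*i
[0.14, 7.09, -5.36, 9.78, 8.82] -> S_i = Random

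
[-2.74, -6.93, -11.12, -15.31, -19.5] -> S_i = -2.74 + -4.19*i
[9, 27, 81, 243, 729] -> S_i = 9*3^i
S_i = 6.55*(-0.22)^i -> [6.55, -1.44, 0.32, -0.07, 0.02]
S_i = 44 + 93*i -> [44, 137, 230, 323, 416]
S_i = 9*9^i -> [9, 81, 729, 6561, 59049]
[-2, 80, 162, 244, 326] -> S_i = -2 + 82*i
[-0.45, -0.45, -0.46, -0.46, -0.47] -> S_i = -0.45*1.01^i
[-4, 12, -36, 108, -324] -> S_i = -4*-3^i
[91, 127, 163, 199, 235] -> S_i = 91 + 36*i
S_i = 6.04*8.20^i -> [6.04, 49.53, 406.13, 3330.26, 27308.15]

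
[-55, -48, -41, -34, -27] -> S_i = -55 + 7*i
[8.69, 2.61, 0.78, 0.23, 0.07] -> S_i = 8.69*0.30^i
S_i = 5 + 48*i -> [5, 53, 101, 149, 197]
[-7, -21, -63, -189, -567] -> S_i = -7*3^i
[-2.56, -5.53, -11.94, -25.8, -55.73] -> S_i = -2.56*2.16^i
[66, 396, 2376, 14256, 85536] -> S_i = 66*6^i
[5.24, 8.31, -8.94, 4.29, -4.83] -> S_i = Random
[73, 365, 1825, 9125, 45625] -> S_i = 73*5^i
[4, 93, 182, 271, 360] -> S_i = 4 + 89*i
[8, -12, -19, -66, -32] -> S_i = Random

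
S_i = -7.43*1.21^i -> [-7.43, -8.99, -10.88, -13.16, -15.93]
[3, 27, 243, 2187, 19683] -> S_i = 3*9^i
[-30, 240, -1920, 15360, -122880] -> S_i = -30*-8^i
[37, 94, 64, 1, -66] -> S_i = Random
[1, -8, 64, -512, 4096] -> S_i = 1*-8^i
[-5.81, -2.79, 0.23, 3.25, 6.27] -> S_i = -5.81 + 3.02*i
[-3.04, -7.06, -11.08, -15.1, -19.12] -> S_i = -3.04 + -4.02*i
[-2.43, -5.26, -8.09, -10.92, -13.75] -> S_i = -2.43 + -2.83*i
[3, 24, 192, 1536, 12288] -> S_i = 3*8^i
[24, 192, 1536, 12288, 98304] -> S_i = 24*8^i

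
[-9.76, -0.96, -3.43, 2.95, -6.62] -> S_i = Random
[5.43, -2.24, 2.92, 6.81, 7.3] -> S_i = Random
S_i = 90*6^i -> [90, 540, 3240, 19440, 116640]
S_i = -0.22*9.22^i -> [-0.22, -2.03, -18.7, -172.43, -1589.81]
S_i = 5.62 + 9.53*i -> [5.62, 15.15, 24.68, 34.21, 43.74]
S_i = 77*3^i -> [77, 231, 693, 2079, 6237]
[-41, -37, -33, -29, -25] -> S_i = -41 + 4*i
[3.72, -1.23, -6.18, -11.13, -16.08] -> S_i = 3.72 + -4.95*i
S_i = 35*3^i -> [35, 105, 315, 945, 2835]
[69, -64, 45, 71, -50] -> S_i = Random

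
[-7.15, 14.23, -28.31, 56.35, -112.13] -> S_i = -7.15*(-1.99)^i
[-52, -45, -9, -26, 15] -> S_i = Random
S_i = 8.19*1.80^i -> [8.19, 14.74, 26.54, 47.76, 85.98]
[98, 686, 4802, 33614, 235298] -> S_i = 98*7^i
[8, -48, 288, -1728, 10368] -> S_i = 8*-6^i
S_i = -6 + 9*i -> [-6, 3, 12, 21, 30]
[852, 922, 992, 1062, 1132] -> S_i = 852 + 70*i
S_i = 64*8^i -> [64, 512, 4096, 32768, 262144]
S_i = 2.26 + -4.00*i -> [2.26, -1.74, -5.74, -9.74, -13.74]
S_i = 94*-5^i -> [94, -470, 2350, -11750, 58750]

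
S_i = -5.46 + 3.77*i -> [-5.46, -1.69, 2.08, 5.85, 9.62]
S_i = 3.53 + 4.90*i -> [3.53, 8.43, 13.33, 18.23, 23.13]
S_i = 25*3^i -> [25, 75, 225, 675, 2025]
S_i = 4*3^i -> [4, 12, 36, 108, 324]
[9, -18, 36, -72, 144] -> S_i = 9*-2^i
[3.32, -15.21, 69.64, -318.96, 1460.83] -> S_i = 3.32*(-4.58)^i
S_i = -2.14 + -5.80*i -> [-2.14, -7.94, -13.74, -19.54, -25.34]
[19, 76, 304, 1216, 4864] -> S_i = 19*4^i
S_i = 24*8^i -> [24, 192, 1536, 12288, 98304]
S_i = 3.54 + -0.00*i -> [3.54, 3.54, 3.54, 3.54, 3.54]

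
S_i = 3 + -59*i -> [3, -56, -115, -174, -233]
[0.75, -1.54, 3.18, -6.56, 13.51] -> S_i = 0.75*(-2.06)^i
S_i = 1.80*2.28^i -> [1.8, 4.1, 9.36, 21.33, 48.64]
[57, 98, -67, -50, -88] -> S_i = Random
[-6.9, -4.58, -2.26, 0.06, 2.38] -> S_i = -6.90 + 2.32*i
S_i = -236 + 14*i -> [-236, -222, -208, -194, -180]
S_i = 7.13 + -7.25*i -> [7.13, -0.12, -7.37, -14.62, -21.87]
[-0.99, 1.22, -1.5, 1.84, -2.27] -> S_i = -0.99*(-1.23)^i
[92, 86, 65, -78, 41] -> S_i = Random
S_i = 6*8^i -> [6, 48, 384, 3072, 24576]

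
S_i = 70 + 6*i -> [70, 76, 82, 88, 94]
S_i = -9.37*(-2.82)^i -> [-9.37, 26.42, -74.51, 210.13, -592.57]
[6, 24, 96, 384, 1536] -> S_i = 6*4^i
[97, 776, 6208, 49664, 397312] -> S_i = 97*8^i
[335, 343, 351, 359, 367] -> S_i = 335 + 8*i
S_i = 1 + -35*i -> [1, -34, -69, -104, -139]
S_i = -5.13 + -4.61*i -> [-5.13, -9.74, -14.35, -18.96, -23.57]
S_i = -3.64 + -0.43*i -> [-3.64, -4.07, -4.5, -4.93, -5.36]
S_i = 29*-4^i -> [29, -116, 464, -1856, 7424]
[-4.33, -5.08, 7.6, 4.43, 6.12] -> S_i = Random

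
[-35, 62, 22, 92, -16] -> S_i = Random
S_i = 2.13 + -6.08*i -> [2.13, -3.95, -10.03, -16.11, -22.19]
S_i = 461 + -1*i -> [461, 460, 459, 458, 457]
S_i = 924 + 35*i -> [924, 959, 994, 1029, 1064]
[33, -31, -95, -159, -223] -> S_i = 33 + -64*i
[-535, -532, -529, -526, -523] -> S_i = -535 + 3*i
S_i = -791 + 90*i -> [-791, -701, -611, -521, -431]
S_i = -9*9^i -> [-9, -81, -729, -6561, -59049]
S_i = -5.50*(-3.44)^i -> [-5.5, 18.92, -65.08, 223.89, -770.19]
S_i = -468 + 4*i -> [-468, -464, -460, -456, -452]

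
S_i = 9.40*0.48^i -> [9.4, 4.51, 2.17, 1.04, 0.5]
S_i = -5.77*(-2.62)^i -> [-5.77, 15.12, -39.61, 103.77, -271.88]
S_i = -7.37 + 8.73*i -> [-7.37, 1.36, 10.09, 18.82, 27.55]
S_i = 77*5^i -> [77, 385, 1925, 9625, 48125]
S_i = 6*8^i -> [6, 48, 384, 3072, 24576]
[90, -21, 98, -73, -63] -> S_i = Random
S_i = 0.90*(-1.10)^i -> [0.9, -0.99, 1.09, -1.2, 1.32]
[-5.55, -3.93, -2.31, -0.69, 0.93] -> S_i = -5.55 + 1.62*i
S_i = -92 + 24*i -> [-92, -68, -44, -20, 4]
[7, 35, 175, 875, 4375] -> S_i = 7*5^i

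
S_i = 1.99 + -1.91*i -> [1.99, 0.08, -1.83, -3.74, -5.65]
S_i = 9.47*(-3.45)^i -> [9.47, -32.67, 112.72, -388.87, 1341.61]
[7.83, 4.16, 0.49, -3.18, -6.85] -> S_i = 7.83 + -3.67*i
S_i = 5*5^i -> [5, 25, 125, 625, 3125]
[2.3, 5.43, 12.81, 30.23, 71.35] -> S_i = 2.30*2.36^i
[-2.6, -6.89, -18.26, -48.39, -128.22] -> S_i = -2.60*2.65^i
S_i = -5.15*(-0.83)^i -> [-5.15, 4.27, -3.55, 2.94, -2.44]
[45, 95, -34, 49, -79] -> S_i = Random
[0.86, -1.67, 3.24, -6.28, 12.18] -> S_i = 0.86*(-1.94)^i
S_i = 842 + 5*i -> [842, 847, 852, 857, 862]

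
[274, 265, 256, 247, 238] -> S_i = 274 + -9*i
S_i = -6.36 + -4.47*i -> [-6.36, -10.83, -15.3, -19.77, -24.24]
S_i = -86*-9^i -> [-86, 774, -6966, 62694, -564246]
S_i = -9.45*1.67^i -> [-9.45, -15.78, -26.36, -44.01, -73.5]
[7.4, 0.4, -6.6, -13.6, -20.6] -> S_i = 7.40 + -7.00*i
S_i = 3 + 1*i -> [3, 4, 5, 6, 7]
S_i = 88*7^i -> [88, 616, 4312, 30184, 211288]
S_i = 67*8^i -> [67, 536, 4288, 34304, 274432]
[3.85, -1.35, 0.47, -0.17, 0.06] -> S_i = 3.85*(-0.35)^i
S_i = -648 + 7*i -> [-648, -641, -634, -627, -620]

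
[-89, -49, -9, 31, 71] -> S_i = -89 + 40*i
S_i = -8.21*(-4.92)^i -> [-8.21, 40.39, -198.73, 977.77, -4810.65]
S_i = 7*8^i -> [7, 56, 448, 3584, 28672]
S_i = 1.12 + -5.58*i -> [1.12, -4.46, -10.04, -15.62, -21.2]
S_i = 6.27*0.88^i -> [6.27, 5.52, 4.86, 4.27, 3.76]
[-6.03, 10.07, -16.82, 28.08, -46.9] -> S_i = -6.03*(-1.67)^i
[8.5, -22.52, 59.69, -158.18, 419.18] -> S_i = 8.50*(-2.65)^i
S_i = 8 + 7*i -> [8, 15, 22, 29, 36]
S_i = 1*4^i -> [1, 4, 16, 64, 256]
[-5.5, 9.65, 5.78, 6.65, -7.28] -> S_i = Random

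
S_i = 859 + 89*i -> [859, 948, 1037, 1126, 1215]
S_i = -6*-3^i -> [-6, 18, -54, 162, -486]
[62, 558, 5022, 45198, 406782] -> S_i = 62*9^i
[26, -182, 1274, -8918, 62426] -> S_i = 26*-7^i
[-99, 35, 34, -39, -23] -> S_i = Random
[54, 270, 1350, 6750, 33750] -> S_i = 54*5^i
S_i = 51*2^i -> [51, 102, 204, 408, 816]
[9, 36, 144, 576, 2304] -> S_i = 9*4^i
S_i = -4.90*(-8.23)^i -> [-4.9, 40.33, -331.89, 2731.46, -22479.95]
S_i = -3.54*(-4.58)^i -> [-3.54, 16.21, -74.26, 340.09, -1557.63]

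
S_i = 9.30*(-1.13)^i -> [9.3, -10.51, 11.88, -13.42, 15.16]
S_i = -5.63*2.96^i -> [-5.63, -16.66, -49.33, -146.01, -432.19]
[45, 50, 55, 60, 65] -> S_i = 45 + 5*i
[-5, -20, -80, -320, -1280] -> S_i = -5*4^i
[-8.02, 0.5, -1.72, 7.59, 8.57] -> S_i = Random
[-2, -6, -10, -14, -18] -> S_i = -2 + -4*i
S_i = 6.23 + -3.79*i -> [6.23, 2.44, -1.35, -5.14, -8.93]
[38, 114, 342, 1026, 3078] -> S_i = 38*3^i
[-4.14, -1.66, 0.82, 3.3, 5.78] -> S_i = -4.14 + 2.48*i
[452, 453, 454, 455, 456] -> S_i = 452 + 1*i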